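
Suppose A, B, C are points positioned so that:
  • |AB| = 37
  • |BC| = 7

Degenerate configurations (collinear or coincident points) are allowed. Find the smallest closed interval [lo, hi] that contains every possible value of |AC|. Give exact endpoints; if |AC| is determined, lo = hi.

|AC| ∈ [30, 44]  (≈ [30.0000, 44.0000])

|AB| ∈ {37}
|BC| ∈ {7}
|AC| ∈ [30, 44]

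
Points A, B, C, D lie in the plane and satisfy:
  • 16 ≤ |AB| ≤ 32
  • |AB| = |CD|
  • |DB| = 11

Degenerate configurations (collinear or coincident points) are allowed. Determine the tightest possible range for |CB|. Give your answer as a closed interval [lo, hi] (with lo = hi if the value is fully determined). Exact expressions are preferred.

|CB| ∈ [5, 43]  (≈ [5.0000, 43.0000])

|AB| ∈ [16, 32]
|BD| ∈ {11}
|CD| ∈ [16, 32]
|AD| ∈ [5, 43]
|BC| ∈ [5, 43]
|AC| ∈ [0, 75]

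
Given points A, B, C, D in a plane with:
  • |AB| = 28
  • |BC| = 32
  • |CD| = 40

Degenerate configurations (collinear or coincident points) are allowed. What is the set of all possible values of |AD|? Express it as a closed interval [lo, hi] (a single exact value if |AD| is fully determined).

|AB| ∈ {28}
|BC| ∈ {32}
|CD| ∈ {40}
|AC| ∈ [4, 60]
|BD| ∈ [8, 72]
|AD| ∈ [0, 100]

|AD| ∈ [0, 100]  (≈ [0.0000, 100.0000])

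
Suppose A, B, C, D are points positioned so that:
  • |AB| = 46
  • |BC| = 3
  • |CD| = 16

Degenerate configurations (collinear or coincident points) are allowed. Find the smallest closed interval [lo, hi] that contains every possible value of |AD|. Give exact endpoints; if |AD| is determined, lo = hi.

|AD| ∈ [27, 65]  (≈ [27.0000, 65.0000])

|AB| ∈ {46}
|BC| ∈ {3}
|CD| ∈ {16}
|AC| ∈ [43, 49]
|BD| ∈ [13, 19]
|AD| ∈ [27, 65]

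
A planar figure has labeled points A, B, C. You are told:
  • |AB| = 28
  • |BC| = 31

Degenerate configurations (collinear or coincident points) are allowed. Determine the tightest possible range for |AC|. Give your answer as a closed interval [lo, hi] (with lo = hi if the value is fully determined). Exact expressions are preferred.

|AC| ∈ [3, 59]  (≈ [3.0000, 59.0000])

|AB| ∈ {28}
|BC| ∈ {31}
|AC| ∈ [3, 59]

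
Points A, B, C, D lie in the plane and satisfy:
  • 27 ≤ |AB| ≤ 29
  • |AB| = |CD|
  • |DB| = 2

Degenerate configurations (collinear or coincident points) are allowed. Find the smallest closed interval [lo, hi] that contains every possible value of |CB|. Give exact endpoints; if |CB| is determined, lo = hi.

|AB| ∈ [27, 29]
|BD| ∈ {2}
|CD| ∈ [27, 29]
|AD| ∈ [25, 31]
|BC| ∈ [25, 31]
|AC| ∈ [0, 60]

|CB| ∈ [25, 31]  (≈ [25.0000, 31.0000])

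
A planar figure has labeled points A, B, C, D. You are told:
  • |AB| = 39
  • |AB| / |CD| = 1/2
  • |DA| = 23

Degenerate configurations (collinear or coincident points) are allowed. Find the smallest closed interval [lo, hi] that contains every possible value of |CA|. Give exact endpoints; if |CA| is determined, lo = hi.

|AB| ∈ {39}
|AD| ∈ {23}
|CD| ∈ {78}
|BD| ∈ [16, 62]
|AC| ∈ [55, 101]
|BC| ∈ [16, 140]

|CA| ∈ [55, 101]  (≈ [55.0000, 101.0000])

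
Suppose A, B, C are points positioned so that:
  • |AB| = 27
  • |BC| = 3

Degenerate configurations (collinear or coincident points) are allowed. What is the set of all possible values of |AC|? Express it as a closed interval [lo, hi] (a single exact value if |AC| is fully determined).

|AC| ∈ [24, 30]  (≈ [24.0000, 30.0000])

|AB| ∈ {27}
|BC| ∈ {3}
|AC| ∈ [24, 30]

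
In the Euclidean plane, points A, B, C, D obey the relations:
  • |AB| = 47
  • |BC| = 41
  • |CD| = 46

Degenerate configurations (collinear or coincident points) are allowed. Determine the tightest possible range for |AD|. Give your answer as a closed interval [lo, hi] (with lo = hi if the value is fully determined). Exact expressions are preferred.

|AD| ∈ [0, 134]  (≈ [0.0000, 134.0000])

|AB| ∈ {47}
|BC| ∈ {41}
|CD| ∈ {46}
|AC| ∈ [6, 88]
|BD| ∈ [5, 87]
|AD| ∈ [0, 134]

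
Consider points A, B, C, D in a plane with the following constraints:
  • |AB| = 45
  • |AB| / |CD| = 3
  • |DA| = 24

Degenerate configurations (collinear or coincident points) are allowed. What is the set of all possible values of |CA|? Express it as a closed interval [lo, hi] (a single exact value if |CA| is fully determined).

|CA| ∈ [9, 39]  (≈ [9.0000, 39.0000])

|AB| ∈ {45}
|AD| ∈ {24}
|CD| ∈ {15}
|BD| ∈ [21, 69]
|AC| ∈ [9, 39]
|BC| ∈ [6, 84]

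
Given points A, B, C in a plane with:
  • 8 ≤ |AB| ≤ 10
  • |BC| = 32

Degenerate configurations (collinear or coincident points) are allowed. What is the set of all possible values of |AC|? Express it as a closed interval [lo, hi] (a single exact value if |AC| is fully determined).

|AC| ∈ [22, 42]  (≈ [22.0000, 42.0000])

|AB| ∈ [8, 10]
|BC| ∈ {32}
|AC| ∈ [22, 42]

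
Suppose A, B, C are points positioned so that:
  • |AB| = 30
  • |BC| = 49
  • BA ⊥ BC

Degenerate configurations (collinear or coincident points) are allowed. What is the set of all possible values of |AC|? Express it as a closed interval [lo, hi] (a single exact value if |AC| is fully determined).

|AB| ∈ {30}
|BC| ∈ {49}
|AC| ∈ {√(3301)}

|AC| = √(3301)  (≈ 57.4543)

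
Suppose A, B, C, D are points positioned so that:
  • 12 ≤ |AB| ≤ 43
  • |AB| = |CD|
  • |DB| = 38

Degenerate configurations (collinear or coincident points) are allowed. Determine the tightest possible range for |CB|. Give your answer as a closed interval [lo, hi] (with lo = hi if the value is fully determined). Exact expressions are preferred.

|CB| ∈ [0, 81]  (≈ [0.0000, 81.0000])

|AB| ∈ [12, 43]
|BD| ∈ {38}
|CD| ∈ [12, 43]
|AD| ∈ [0, 81]
|BC| ∈ [0, 81]
|AC| ∈ [0, 124]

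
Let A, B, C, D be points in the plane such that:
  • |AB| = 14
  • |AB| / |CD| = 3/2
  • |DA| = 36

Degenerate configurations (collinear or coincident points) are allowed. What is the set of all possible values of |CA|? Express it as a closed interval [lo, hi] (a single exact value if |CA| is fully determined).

|AB| ∈ {14}
|AD| ∈ {36}
|CD| ∈ {28/3}
|BD| ∈ [22, 50]
|AC| ∈ [80/3, 136/3]
|BC| ∈ [38/3, 178/3]

|CA| ∈ [80/3, 136/3]  (≈ [26.6667, 45.3333])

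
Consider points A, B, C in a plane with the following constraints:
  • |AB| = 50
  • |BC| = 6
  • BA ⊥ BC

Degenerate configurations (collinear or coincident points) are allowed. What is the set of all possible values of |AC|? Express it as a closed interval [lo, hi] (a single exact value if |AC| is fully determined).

|AB| ∈ {50}
|BC| ∈ {6}
|AC| ∈ {2·√(634)}

|AC| = 2·√(634)  (≈ 50.3587)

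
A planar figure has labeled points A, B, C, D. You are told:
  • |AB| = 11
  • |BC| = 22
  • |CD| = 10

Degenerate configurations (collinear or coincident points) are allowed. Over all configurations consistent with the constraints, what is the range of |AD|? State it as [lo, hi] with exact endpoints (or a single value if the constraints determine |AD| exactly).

|AB| ∈ {11}
|BC| ∈ {22}
|CD| ∈ {10}
|AC| ∈ [11, 33]
|BD| ∈ [12, 32]
|AD| ∈ [1, 43]

|AD| ∈ [1, 43]  (≈ [1.0000, 43.0000])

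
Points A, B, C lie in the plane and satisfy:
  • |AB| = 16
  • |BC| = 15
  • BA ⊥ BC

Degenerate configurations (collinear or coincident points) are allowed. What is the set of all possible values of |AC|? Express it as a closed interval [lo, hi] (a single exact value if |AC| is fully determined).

|AB| ∈ {16}
|BC| ∈ {15}
|AC| ∈ {√(481)}

|AC| = √(481)  (≈ 21.9317)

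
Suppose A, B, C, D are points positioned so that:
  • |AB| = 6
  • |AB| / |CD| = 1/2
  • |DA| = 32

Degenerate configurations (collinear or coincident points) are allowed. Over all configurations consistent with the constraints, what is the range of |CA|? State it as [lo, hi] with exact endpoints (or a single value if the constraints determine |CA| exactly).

|CA| ∈ [20, 44]  (≈ [20.0000, 44.0000])

|AB| ∈ {6}
|AD| ∈ {32}
|CD| ∈ {12}
|BD| ∈ [26, 38]
|AC| ∈ [20, 44]
|BC| ∈ [14, 50]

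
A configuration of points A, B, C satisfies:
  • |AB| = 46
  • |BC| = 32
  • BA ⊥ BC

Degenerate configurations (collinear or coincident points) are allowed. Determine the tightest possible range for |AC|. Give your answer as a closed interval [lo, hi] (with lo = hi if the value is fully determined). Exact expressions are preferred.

|AB| ∈ {46}
|BC| ∈ {32}
|AC| ∈ {2·√(785)}

|AC| = 2·√(785)  (≈ 56.0357)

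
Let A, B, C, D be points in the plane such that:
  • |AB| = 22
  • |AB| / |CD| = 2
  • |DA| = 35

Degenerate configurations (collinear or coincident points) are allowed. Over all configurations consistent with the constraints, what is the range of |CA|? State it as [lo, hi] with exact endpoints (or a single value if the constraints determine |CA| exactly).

|AB| ∈ {22}
|AD| ∈ {35}
|CD| ∈ {11}
|BD| ∈ [13, 57]
|AC| ∈ [24, 46]
|BC| ∈ [2, 68]

|CA| ∈ [24, 46]  (≈ [24.0000, 46.0000])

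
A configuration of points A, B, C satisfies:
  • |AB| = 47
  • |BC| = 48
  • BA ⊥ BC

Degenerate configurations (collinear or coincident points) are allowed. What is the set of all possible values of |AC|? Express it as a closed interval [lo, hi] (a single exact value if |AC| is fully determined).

|AB| ∈ {47}
|BC| ∈ {48}
|AC| ∈ {√(4513)}

|AC| = √(4513)  (≈ 67.1789)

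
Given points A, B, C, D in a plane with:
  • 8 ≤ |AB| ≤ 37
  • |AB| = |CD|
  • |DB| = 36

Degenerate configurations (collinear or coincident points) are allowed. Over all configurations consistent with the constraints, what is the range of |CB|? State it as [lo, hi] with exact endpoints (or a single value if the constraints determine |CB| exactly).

|AB| ∈ [8, 37]
|BD| ∈ {36}
|CD| ∈ [8, 37]
|AD| ∈ [0, 73]
|BC| ∈ [0, 73]
|AC| ∈ [0, 110]

|CB| ∈ [0, 73]  (≈ [0.0000, 73.0000])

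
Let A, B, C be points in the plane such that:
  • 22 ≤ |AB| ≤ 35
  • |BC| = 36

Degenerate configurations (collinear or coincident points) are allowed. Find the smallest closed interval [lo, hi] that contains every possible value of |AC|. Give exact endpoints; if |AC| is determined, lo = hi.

|AC| ∈ [1, 71]  (≈ [1.0000, 71.0000])

|AB| ∈ [22, 35]
|BC| ∈ {36}
|AC| ∈ [1, 71]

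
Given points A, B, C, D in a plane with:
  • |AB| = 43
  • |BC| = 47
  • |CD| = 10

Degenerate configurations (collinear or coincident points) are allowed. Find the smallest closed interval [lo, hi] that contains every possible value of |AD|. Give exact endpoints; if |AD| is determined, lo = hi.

|AD| ∈ [0, 100]  (≈ [0.0000, 100.0000])

|AB| ∈ {43}
|BC| ∈ {47}
|CD| ∈ {10}
|AC| ∈ [4, 90]
|BD| ∈ [37, 57]
|AD| ∈ [0, 100]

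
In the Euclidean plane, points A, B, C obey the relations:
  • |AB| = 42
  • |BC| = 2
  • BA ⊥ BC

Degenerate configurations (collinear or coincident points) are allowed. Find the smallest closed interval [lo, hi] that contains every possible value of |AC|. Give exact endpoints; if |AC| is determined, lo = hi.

|AC| = 2·√(442)  (≈ 42.0476)

|AB| ∈ {42}
|BC| ∈ {2}
|AC| ∈ {2·√(442)}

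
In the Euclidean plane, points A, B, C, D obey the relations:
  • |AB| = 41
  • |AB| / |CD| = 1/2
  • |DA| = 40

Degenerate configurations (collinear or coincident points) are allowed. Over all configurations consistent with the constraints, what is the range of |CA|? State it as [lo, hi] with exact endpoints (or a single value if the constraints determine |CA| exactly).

|CA| ∈ [42, 122]  (≈ [42.0000, 122.0000])

|AB| ∈ {41}
|AD| ∈ {40}
|CD| ∈ {82}
|BD| ∈ [1, 81]
|AC| ∈ [42, 122]
|BC| ∈ [1, 163]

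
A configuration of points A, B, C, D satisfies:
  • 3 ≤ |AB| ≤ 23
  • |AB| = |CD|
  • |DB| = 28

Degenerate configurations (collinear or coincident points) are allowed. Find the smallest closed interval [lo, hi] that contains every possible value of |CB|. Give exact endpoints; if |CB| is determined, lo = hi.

|CB| ∈ [5, 51]  (≈ [5.0000, 51.0000])

|AB| ∈ [3, 23]
|BD| ∈ {28}
|CD| ∈ [3, 23]
|AD| ∈ [5, 51]
|BC| ∈ [5, 51]
|AC| ∈ [0, 74]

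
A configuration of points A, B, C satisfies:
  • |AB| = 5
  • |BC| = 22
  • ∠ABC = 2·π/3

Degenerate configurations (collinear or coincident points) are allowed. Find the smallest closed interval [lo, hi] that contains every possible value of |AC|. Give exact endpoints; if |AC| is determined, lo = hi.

|AB| ∈ {5}
|BC| ∈ {22}
|AC| ∈ {√(619)}

|AC| = √(619)  (≈ 24.8797)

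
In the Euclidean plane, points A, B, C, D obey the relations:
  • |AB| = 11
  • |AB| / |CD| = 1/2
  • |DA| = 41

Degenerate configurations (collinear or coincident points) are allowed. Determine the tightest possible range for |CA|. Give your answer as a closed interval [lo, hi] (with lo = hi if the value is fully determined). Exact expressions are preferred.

|CA| ∈ [19, 63]  (≈ [19.0000, 63.0000])

|AB| ∈ {11}
|AD| ∈ {41}
|CD| ∈ {22}
|BD| ∈ [30, 52]
|AC| ∈ [19, 63]
|BC| ∈ [8, 74]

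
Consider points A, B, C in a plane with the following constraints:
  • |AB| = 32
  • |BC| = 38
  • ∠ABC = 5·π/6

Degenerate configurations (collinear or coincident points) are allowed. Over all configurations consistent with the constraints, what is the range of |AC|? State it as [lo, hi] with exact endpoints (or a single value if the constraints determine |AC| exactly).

|AC| = 2·√(304·√(3) + 617)  (≈ 67.6326)

|AB| ∈ {32}
|BC| ∈ {38}
|AC| ∈ {2·√(304·√(3) + 617)}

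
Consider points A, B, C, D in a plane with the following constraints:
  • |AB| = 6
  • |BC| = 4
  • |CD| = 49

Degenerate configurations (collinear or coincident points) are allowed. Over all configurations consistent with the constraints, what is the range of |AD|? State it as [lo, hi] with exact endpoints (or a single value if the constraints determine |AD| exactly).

|AB| ∈ {6}
|BC| ∈ {4}
|CD| ∈ {49}
|AC| ∈ [2, 10]
|BD| ∈ [45, 53]
|AD| ∈ [39, 59]

|AD| ∈ [39, 59]  (≈ [39.0000, 59.0000])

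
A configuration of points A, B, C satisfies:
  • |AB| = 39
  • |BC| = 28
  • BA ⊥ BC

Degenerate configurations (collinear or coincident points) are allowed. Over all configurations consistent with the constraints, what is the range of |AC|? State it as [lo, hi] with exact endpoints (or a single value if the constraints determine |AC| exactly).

|AC| = √(2305)  (≈ 48.0104)

|AB| ∈ {39}
|BC| ∈ {28}
|AC| ∈ {√(2305)}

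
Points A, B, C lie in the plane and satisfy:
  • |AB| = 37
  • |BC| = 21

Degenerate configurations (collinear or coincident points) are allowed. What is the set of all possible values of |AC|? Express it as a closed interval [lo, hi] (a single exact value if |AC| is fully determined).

|AC| ∈ [16, 58]  (≈ [16.0000, 58.0000])

|AB| ∈ {37}
|BC| ∈ {21}
|AC| ∈ [16, 58]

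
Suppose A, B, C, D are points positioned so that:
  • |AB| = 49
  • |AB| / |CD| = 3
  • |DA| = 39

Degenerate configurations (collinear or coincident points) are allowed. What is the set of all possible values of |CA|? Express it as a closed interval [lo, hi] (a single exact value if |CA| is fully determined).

|AB| ∈ {49}
|AD| ∈ {39}
|CD| ∈ {49/3}
|BD| ∈ [10, 88]
|AC| ∈ [68/3, 166/3]
|BC| ∈ [0, 313/3]

|CA| ∈ [68/3, 166/3]  (≈ [22.6667, 55.3333])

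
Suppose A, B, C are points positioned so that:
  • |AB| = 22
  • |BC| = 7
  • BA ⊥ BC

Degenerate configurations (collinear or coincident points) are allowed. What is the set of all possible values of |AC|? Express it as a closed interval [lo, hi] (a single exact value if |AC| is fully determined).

|AB| ∈ {22}
|BC| ∈ {7}
|AC| ∈ {√(533)}

|AC| = √(533)  (≈ 23.0868)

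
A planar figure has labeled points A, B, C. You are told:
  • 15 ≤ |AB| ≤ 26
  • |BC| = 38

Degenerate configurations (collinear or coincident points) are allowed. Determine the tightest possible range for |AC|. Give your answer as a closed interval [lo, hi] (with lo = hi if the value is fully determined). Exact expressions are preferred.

|AB| ∈ [15, 26]
|BC| ∈ {38}
|AC| ∈ [12, 64]

|AC| ∈ [12, 64]  (≈ [12.0000, 64.0000])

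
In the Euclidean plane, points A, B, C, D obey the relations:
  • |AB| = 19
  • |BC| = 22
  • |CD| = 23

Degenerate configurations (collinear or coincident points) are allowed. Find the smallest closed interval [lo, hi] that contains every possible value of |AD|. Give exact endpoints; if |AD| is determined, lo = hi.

|AB| ∈ {19}
|BC| ∈ {22}
|CD| ∈ {23}
|AC| ∈ [3, 41]
|BD| ∈ [1, 45]
|AD| ∈ [0, 64]

|AD| ∈ [0, 64]  (≈ [0.0000, 64.0000])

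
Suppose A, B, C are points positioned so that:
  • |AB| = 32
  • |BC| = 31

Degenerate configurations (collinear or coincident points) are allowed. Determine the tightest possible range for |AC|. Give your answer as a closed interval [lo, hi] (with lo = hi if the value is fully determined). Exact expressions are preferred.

|AC| ∈ [1, 63]  (≈ [1.0000, 63.0000])

|AB| ∈ {32}
|BC| ∈ {31}
|AC| ∈ [1, 63]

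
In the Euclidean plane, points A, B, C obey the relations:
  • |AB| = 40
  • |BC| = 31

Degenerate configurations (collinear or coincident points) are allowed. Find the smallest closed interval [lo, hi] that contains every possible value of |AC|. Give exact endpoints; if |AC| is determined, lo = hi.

|AB| ∈ {40}
|BC| ∈ {31}
|AC| ∈ [9, 71]

|AC| ∈ [9, 71]  (≈ [9.0000, 71.0000])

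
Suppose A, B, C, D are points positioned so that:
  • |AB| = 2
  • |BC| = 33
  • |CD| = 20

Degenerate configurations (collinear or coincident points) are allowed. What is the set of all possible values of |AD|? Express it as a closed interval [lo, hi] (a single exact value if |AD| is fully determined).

|AB| ∈ {2}
|BC| ∈ {33}
|CD| ∈ {20}
|AC| ∈ [31, 35]
|BD| ∈ [13, 53]
|AD| ∈ [11, 55]

|AD| ∈ [11, 55]  (≈ [11.0000, 55.0000])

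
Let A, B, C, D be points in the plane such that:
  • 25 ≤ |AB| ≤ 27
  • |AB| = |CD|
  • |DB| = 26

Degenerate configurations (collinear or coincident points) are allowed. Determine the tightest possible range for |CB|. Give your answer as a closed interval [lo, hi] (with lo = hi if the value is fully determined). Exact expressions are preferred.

|CB| ∈ [0, 53]  (≈ [0.0000, 53.0000])

|AB| ∈ [25, 27]
|BD| ∈ {26}
|CD| ∈ [25, 27]
|AD| ∈ [0, 53]
|BC| ∈ [0, 53]
|AC| ∈ [0, 80]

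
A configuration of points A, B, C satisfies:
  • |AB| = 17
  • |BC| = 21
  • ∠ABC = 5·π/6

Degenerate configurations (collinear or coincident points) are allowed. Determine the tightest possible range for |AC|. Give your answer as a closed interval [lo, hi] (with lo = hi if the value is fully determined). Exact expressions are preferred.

|AC| = √(357·√(3) + 730)  (≈ 36.7198)

|AB| ∈ {17}
|BC| ∈ {21}
|AC| ∈ {√(357·√(3) + 730)}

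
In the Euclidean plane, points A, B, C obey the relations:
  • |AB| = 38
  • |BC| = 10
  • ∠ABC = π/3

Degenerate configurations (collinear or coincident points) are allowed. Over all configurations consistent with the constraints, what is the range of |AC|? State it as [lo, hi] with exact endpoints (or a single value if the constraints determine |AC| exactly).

|AB| ∈ {38}
|BC| ∈ {10}
|AC| ∈ {2·√(291)}

|AC| = 2·√(291)  (≈ 34.1174)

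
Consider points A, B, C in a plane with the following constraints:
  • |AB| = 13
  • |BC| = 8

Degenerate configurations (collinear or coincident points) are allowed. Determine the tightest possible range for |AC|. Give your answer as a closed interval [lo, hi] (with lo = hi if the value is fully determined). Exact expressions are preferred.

|AC| ∈ [5, 21]  (≈ [5.0000, 21.0000])

|AB| ∈ {13}
|BC| ∈ {8}
|AC| ∈ [5, 21]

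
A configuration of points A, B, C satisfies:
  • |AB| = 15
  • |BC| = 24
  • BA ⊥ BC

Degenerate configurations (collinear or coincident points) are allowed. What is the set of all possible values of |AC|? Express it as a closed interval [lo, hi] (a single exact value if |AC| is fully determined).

|AB| ∈ {15}
|BC| ∈ {24}
|AC| ∈ {3·√(89)}

|AC| = 3·√(89)  (≈ 28.3019)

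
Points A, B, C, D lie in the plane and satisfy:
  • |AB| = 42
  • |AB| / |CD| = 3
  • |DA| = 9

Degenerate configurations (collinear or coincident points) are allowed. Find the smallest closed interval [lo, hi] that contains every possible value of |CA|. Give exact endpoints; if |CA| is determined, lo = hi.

|CA| ∈ [5, 23]  (≈ [5.0000, 23.0000])

|AB| ∈ {42}
|AD| ∈ {9}
|CD| ∈ {14}
|BD| ∈ [33, 51]
|AC| ∈ [5, 23]
|BC| ∈ [19, 65]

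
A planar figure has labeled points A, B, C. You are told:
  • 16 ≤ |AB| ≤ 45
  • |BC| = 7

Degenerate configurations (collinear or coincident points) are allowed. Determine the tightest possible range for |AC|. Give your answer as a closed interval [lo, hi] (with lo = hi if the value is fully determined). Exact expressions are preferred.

|AB| ∈ [16, 45]
|BC| ∈ {7}
|AC| ∈ [9, 52]

|AC| ∈ [9, 52]  (≈ [9.0000, 52.0000])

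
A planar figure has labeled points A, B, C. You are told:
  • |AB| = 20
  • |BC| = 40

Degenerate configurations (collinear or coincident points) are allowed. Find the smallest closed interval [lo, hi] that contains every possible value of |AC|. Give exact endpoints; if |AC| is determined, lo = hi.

|AB| ∈ {20}
|BC| ∈ {40}
|AC| ∈ [20, 60]

|AC| ∈ [20, 60]  (≈ [20.0000, 60.0000])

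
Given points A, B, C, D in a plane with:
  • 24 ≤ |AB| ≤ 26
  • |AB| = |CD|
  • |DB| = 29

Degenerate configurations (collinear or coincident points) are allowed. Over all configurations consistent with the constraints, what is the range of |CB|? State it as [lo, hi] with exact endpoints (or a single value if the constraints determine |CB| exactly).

|CB| ∈ [3, 55]  (≈ [3.0000, 55.0000])

|AB| ∈ [24, 26]
|BD| ∈ {29}
|CD| ∈ [24, 26]
|AD| ∈ [3, 55]
|BC| ∈ [3, 55]
|AC| ∈ [0, 81]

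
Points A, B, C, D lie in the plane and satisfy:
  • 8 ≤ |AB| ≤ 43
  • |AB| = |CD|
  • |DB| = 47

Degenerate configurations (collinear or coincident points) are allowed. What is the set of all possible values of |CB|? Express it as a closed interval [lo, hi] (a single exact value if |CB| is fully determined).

|AB| ∈ [8, 43]
|BD| ∈ {47}
|CD| ∈ [8, 43]
|AD| ∈ [4, 90]
|BC| ∈ [4, 90]
|AC| ∈ [0, 133]

|CB| ∈ [4, 90]  (≈ [4.0000, 90.0000])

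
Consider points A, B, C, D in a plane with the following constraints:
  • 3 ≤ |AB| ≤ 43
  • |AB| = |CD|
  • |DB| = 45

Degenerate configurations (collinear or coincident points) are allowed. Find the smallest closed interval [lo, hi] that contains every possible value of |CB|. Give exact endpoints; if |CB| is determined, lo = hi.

|CB| ∈ [2, 88]  (≈ [2.0000, 88.0000])

|AB| ∈ [3, 43]
|BD| ∈ {45}
|CD| ∈ [3, 43]
|AD| ∈ [2, 88]
|BC| ∈ [2, 88]
|AC| ∈ [0, 131]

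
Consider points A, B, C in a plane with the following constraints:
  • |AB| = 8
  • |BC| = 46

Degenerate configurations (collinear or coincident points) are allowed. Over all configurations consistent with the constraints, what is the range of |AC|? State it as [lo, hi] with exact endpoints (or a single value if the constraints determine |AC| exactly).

|AB| ∈ {8}
|BC| ∈ {46}
|AC| ∈ [38, 54]

|AC| ∈ [38, 54]  (≈ [38.0000, 54.0000])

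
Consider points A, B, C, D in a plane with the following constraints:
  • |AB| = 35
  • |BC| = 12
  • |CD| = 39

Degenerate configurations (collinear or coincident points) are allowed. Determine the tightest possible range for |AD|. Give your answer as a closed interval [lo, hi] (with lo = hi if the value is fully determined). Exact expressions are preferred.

|AB| ∈ {35}
|BC| ∈ {12}
|CD| ∈ {39}
|AC| ∈ [23, 47]
|BD| ∈ [27, 51]
|AD| ∈ [0, 86]

|AD| ∈ [0, 86]  (≈ [0.0000, 86.0000])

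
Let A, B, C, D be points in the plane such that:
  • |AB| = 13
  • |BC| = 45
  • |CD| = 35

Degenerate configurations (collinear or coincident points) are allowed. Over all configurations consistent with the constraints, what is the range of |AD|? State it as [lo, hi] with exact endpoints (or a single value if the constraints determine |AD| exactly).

|AD| ∈ [0, 93]  (≈ [0.0000, 93.0000])

|AB| ∈ {13}
|BC| ∈ {45}
|CD| ∈ {35}
|AC| ∈ [32, 58]
|BD| ∈ [10, 80]
|AD| ∈ [0, 93]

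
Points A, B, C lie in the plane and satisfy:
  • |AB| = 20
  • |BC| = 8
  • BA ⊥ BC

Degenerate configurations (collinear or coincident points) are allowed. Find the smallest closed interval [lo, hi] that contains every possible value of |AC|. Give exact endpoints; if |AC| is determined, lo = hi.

|AC| = 4·√(29)  (≈ 21.5407)

|AB| ∈ {20}
|BC| ∈ {8}
|AC| ∈ {4·√(29)}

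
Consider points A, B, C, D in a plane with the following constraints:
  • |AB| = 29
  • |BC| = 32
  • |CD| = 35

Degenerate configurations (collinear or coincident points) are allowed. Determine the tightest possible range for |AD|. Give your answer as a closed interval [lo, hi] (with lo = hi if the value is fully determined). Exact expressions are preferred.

|AD| ∈ [0, 96]  (≈ [0.0000, 96.0000])

|AB| ∈ {29}
|BC| ∈ {32}
|CD| ∈ {35}
|AC| ∈ [3, 61]
|BD| ∈ [3, 67]
|AD| ∈ [0, 96]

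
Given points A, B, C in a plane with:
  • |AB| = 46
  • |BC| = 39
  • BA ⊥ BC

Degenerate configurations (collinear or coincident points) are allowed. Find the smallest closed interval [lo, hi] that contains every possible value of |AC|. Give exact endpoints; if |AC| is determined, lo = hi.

|AC| = √(3637)  (≈ 60.3075)

|AB| ∈ {46}
|BC| ∈ {39}
|AC| ∈ {√(3637)}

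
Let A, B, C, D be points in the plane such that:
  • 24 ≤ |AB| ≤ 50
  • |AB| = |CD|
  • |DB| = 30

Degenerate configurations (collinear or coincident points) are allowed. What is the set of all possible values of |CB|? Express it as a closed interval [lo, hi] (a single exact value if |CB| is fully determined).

|CB| ∈ [0, 80]  (≈ [0.0000, 80.0000])

|AB| ∈ [24, 50]
|BD| ∈ {30}
|CD| ∈ [24, 50]
|AD| ∈ [0, 80]
|BC| ∈ [0, 80]
|AC| ∈ [0, 130]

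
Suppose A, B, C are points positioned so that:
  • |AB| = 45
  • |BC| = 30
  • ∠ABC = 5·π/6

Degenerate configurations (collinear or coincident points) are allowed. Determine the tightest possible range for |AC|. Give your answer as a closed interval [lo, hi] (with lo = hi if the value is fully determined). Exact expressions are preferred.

|AC| = 15·√(6·√(3) + 13)  (≈ 72.5484)

|AB| ∈ {45}
|BC| ∈ {30}
|AC| ∈ {15·√(6·√(3) + 13)}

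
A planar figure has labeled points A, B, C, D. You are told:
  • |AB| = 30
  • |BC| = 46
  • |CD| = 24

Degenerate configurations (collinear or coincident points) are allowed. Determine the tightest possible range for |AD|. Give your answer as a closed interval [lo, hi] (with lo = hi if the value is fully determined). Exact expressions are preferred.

|AD| ∈ [0, 100]  (≈ [0.0000, 100.0000])

|AB| ∈ {30}
|BC| ∈ {46}
|CD| ∈ {24}
|AC| ∈ [16, 76]
|BD| ∈ [22, 70]
|AD| ∈ [0, 100]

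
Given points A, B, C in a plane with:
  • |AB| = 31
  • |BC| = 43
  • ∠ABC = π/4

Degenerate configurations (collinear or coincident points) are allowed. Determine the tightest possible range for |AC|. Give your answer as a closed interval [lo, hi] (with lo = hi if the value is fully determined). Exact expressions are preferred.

|AC| = √(2810 - 1333·√(2))  (≈ 30.4114)

|AB| ∈ {31}
|BC| ∈ {43}
|AC| ∈ {√(2810 - 1333·√(2))}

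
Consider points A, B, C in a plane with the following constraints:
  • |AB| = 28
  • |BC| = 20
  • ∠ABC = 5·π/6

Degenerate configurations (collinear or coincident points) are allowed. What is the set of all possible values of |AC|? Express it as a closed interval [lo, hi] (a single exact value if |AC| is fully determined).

|AC| = 4·√(35·√(3) + 74)  (≈ 46.4107)

|AB| ∈ {28}
|BC| ∈ {20}
|AC| ∈ {4·√(35·√(3) + 74)}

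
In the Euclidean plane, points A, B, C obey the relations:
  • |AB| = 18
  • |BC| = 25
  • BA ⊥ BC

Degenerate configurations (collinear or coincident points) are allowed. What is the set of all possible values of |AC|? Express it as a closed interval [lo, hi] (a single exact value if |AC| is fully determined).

|AC| = √(949)  (≈ 30.8058)

|AB| ∈ {18}
|BC| ∈ {25}
|AC| ∈ {√(949)}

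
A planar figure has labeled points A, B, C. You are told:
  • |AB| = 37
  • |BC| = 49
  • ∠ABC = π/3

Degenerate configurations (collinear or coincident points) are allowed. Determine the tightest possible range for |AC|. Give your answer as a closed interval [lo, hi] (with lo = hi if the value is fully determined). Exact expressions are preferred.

|AC| = √(1957)  (≈ 44.2380)

|AB| ∈ {37}
|BC| ∈ {49}
|AC| ∈ {√(1957)}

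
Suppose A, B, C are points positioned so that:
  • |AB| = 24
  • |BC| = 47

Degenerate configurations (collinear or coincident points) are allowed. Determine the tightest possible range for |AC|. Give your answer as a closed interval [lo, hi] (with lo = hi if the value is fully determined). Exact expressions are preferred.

|AC| ∈ [23, 71]  (≈ [23.0000, 71.0000])

|AB| ∈ {24}
|BC| ∈ {47}
|AC| ∈ [23, 71]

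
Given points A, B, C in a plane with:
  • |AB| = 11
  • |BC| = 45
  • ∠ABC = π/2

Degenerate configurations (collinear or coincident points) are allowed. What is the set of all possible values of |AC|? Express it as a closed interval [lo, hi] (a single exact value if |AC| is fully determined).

|AB| ∈ {11}
|BC| ∈ {45}
|AC| ∈ {√(2146)}

|AC| = √(2146)  (≈ 46.3249)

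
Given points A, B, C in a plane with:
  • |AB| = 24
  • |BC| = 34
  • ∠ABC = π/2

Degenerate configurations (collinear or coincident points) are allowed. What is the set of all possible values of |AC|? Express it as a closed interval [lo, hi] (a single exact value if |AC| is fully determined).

|AC| = 2·√(433)  (≈ 41.6173)

|AB| ∈ {24}
|BC| ∈ {34}
|AC| ∈ {2·√(433)}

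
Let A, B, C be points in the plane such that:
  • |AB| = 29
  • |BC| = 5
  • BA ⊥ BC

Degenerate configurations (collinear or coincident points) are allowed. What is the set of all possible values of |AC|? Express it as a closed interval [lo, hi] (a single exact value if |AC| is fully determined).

|AC| = √(866)  (≈ 29.4279)

|AB| ∈ {29}
|BC| ∈ {5}
|AC| ∈ {√(866)}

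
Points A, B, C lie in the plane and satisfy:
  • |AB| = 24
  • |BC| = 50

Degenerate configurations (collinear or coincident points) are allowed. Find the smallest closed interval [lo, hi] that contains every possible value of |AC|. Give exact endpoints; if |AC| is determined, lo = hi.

|AC| ∈ [26, 74]  (≈ [26.0000, 74.0000])

|AB| ∈ {24}
|BC| ∈ {50}
|AC| ∈ [26, 74]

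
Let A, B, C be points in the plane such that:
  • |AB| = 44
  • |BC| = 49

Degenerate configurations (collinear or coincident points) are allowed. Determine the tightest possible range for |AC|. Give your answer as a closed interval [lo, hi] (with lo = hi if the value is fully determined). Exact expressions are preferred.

|AB| ∈ {44}
|BC| ∈ {49}
|AC| ∈ [5, 93]

|AC| ∈ [5, 93]  (≈ [5.0000, 93.0000])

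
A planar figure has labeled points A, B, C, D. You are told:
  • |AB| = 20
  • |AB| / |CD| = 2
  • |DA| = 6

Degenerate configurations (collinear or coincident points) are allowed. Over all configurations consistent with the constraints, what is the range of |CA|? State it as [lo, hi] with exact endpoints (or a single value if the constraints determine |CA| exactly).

|AB| ∈ {20}
|AD| ∈ {6}
|CD| ∈ {10}
|BD| ∈ [14, 26]
|AC| ∈ [4, 16]
|BC| ∈ [4, 36]

|CA| ∈ [4, 16]  (≈ [4.0000, 16.0000])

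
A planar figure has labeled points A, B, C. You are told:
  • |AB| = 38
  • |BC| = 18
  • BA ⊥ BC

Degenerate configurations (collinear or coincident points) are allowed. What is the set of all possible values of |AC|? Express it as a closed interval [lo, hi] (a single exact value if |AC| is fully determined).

|AB| ∈ {38}
|BC| ∈ {18}
|AC| ∈ {2·√(442)}

|AC| = 2·√(442)  (≈ 42.0476)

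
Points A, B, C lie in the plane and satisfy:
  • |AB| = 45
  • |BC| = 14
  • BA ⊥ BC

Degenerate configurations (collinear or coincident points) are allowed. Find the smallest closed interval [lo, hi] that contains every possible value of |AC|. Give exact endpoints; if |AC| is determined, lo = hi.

|AC| = √(2221)  (≈ 47.1275)

|AB| ∈ {45}
|BC| ∈ {14}
|AC| ∈ {√(2221)}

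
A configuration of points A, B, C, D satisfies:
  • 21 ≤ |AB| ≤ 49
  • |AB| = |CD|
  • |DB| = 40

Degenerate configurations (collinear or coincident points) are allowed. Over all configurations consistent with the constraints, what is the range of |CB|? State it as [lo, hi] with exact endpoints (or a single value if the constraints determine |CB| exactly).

|AB| ∈ [21, 49]
|BD| ∈ {40}
|CD| ∈ [21, 49]
|AD| ∈ [0, 89]
|BC| ∈ [0, 89]
|AC| ∈ [0, 138]

|CB| ∈ [0, 89]  (≈ [0.0000, 89.0000])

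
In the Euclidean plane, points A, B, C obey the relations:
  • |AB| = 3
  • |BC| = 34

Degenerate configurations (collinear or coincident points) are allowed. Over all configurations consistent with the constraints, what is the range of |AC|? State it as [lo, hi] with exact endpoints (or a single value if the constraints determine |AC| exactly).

|AB| ∈ {3}
|BC| ∈ {34}
|AC| ∈ [31, 37]

|AC| ∈ [31, 37]  (≈ [31.0000, 37.0000])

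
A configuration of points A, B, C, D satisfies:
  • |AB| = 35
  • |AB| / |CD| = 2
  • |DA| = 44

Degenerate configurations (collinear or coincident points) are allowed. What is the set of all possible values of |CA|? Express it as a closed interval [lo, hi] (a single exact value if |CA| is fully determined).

|CA| ∈ [53/2, 123/2]  (≈ [26.5000, 61.5000])

|AB| ∈ {35}
|AD| ∈ {44}
|CD| ∈ {35/2}
|BD| ∈ [9, 79]
|AC| ∈ [53/2, 123/2]
|BC| ∈ [0, 193/2]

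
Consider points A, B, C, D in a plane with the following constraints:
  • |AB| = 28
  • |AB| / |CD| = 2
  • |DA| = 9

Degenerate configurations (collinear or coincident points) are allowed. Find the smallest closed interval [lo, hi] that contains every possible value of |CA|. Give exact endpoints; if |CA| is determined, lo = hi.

|CA| ∈ [5, 23]  (≈ [5.0000, 23.0000])

|AB| ∈ {28}
|AD| ∈ {9}
|CD| ∈ {14}
|BD| ∈ [19, 37]
|AC| ∈ [5, 23]
|BC| ∈ [5, 51]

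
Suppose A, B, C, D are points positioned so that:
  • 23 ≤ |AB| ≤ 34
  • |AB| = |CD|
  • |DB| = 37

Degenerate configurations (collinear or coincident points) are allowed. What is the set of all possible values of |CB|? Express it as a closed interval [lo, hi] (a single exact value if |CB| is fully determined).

|CB| ∈ [3, 71]  (≈ [3.0000, 71.0000])

|AB| ∈ [23, 34]
|BD| ∈ {37}
|CD| ∈ [23, 34]
|AD| ∈ [3, 71]
|BC| ∈ [3, 71]
|AC| ∈ [0, 105]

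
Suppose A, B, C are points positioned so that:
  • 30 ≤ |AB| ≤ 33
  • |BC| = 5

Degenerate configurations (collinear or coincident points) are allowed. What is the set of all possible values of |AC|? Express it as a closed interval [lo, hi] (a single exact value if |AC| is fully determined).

|AB| ∈ [30, 33]
|BC| ∈ {5}
|AC| ∈ [25, 38]

|AC| ∈ [25, 38]  (≈ [25.0000, 38.0000])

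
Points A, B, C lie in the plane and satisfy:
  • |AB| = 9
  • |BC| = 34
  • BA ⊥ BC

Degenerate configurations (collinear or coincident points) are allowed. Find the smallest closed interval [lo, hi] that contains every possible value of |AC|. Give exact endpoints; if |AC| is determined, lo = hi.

|AC| = √(1237)  (≈ 35.1710)

|AB| ∈ {9}
|BC| ∈ {34}
|AC| ∈ {√(1237)}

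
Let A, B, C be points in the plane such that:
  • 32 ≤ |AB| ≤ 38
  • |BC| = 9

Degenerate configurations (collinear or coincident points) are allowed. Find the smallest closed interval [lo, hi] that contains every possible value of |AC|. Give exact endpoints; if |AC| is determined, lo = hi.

|AC| ∈ [23, 47]  (≈ [23.0000, 47.0000])

|AB| ∈ [32, 38]
|BC| ∈ {9}
|AC| ∈ [23, 47]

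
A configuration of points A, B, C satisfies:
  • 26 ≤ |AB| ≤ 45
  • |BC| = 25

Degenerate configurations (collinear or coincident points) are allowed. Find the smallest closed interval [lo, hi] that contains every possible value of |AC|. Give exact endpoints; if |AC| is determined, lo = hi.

|AB| ∈ [26, 45]
|BC| ∈ {25}
|AC| ∈ [1, 70]

|AC| ∈ [1, 70]  (≈ [1.0000, 70.0000])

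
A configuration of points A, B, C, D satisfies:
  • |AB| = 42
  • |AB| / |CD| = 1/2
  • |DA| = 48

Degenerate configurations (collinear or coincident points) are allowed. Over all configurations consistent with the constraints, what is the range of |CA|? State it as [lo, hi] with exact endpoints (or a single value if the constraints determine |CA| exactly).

|AB| ∈ {42}
|AD| ∈ {48}
|CD| ∈ {84}
|BD| ∈ [6, 90]
|AC| ∈ [36, 132]
|BC| ∈ [0, 174]

|CA| ∈ [36, 132]  (≈ [36.0000, 132.0000])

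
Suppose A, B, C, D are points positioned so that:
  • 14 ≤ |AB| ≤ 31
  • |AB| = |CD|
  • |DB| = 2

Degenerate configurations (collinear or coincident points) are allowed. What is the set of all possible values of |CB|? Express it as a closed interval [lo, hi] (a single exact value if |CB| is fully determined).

|AB| ∈ [14, 31]
|BD| ∈ {2}
|CD| ∈ [14, 31]
|AD| ∈ [12, 33]
|BC| ∈ [12, 33]
|AC| ∈ [0, 64]

|CB| ∈ [12, 33]  (≈ [12.0000, 33.0000])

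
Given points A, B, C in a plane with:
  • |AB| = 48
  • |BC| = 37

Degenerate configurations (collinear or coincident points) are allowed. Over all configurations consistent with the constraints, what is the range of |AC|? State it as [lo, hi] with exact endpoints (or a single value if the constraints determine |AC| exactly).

|AC| ∈ [11, 85]  (≈ [11.0000, 85.0000])

|AB| ∈ {48}
|BC| ∈ {37}
|AC| ∈ [11, 85]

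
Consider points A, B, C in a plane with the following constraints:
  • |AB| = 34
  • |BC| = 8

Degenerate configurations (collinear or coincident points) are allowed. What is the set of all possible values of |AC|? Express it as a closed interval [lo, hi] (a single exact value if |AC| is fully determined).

|AC| ∈ [26, 42]  (≈ [26.0000, 42.0000])

|AB| ∈ {34}
|BC| ∈ {8}
|AC| ∈ [26, 42]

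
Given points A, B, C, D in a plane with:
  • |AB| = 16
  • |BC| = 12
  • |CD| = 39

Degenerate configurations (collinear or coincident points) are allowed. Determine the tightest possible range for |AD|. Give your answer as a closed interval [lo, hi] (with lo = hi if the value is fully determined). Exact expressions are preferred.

|AB| ∈ {16}
|BC| ∈ {12}
|CD| ∈ {39}
|AC| ∈ [4, 28]
|BD| ∈ [27, 51]
|AD| ∈ [11, 67]

|AD| ∈ [11, 67]  (≈ [11.0000, 67.0000])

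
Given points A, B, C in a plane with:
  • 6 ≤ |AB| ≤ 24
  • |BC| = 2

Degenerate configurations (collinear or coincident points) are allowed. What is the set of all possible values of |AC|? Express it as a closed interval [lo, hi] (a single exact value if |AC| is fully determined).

|AB| ∈ [6, 24]
|BC| ∈ {2}
|AC| ∈ [4, 26]

|AC| ∈ [4, 26]  (≈ [4.0000, 26.0000])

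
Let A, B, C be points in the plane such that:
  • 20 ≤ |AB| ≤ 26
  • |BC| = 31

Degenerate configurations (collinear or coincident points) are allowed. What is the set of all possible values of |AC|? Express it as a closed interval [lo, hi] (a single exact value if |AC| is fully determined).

|AC| ∈ [5, 57]  (≈ [5.0000, 57.0000])

|AB| ∈ [20, 26]
|BC| ∈ {31}
|AC| ∈ [5, 57]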